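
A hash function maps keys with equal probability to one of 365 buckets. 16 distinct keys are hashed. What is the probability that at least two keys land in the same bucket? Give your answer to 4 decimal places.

It's easier to compute the probability that all 16 are distinct.
P(all distinct) = 365/365 · 364/365 · ··· · 350/365 ≈ 0.7164.
So the probability of at least one match is 1 − 0.7164 = 0.2836.

0.2836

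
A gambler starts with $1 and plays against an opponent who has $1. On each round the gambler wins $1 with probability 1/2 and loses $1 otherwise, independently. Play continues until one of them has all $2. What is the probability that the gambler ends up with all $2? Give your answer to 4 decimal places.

0.5000

With a fair step, P(i) = ½P(i−1) + ½P(i+1) with P(0)=0, P(2)=1 has the linear solution P(i) = i/2.
P(1) = 1/2 ≈ 0.5000.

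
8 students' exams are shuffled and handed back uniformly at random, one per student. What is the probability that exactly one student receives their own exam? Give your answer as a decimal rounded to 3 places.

Choose which one is fixed: C(8,1) = 8 ways.
The remaining 7 must have no fixed point: D(7) = 1854.
P = 8·1854/40320 = 103/280 ≈ 0.368.

0.368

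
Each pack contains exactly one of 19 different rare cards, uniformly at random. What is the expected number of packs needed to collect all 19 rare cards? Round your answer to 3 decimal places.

After i distinct types are collected, each trial gives a new one with probability (19−i)/19, so the expected wait for the next new type is 19/(19−i).
E = 19/19 + 19/18 + 19/17 + 19/16 + 19/15 + 19/14 + 19/13 + 19/12 + 19/11 + 19/10 + 19/9 + 19/8 + 19/7 + 19/6 + 19/5 + 19/4 + 19/3 + 19/2 + 19/1 = 275295799/4084080 ≈ 67.407.

67.407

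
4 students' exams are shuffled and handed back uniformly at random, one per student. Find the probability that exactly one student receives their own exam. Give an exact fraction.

1/3

Choose which one is fixed: C(4,1) = 4 ways.
The remaining 3 must have no fixed point: D(3) = 2.
P = 4·2/24 = 1/3.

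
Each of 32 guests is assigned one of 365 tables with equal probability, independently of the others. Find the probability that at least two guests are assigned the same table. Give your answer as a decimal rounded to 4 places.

It's easier to compute the probability that all 32 are distinct.
P(all distinct) = 365/365 · 364/365 · ··· · 334/365 ≈ 0.2467.
So the probability of at least one match is 1 − 0.2467 = 0.7533.

0.7533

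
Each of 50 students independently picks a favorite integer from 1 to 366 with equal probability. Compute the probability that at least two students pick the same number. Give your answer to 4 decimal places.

0.9701

It's easier to compute the probability that all 50 are distinct.
P(all distinct) = 366/366 · 365/366 · ··· · 317/366 ≈ 0.0299.
So the probability of at least one match is 1 − 0.0299 = 0.9701.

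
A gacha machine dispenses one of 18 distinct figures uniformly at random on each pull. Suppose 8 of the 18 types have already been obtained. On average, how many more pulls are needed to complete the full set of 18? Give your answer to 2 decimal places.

Starting from 8 distinct types, each trial gives a new one with probability (18−i)/18 when i types are held, so the wait for the next new type is 18/(18−i).
E = 18/10 + 18/9 + 18/8 + 18/7 + 18/6 + 18/5 + 18/4 + 18/3 + 18/2 + 18/1 = 7381/140 ≈ 52.72.

52.72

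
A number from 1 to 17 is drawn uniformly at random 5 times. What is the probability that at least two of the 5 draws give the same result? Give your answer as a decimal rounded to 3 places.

0.477

P(all 5 different) = 17/17 · 16/17 · ··· · 13/17 ≈ 0.523.
P(at least two equal) = 1 − 0.523 = 0.477.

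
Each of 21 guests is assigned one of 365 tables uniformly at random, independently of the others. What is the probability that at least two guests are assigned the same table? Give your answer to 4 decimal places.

It's easier to compute the probability that all 21 are distinct.
P(all distinct) = 365/365 · 364/365 · ··· · 345/365 ≈ 0.5563.
So the probability of at least one match is 1 − 0.5563 = 0.4437.

0.4437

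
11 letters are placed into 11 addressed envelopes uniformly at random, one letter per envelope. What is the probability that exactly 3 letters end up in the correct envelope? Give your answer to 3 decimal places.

0.061

Choose which 3 of the 11 are fixed: C(11,3) = 165 ways.
The remaining 8 must have no fixed point: D(8) = 14833.
P = 165·14833/39916800 = 2119/34560 ≈ 0.061.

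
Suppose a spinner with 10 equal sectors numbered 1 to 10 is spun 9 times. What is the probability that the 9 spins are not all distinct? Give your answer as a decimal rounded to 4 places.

P(all 9 different) = 10/10 · 9/10 · ··· · 2/10 ≈ 0.0036.
P(at least two equal) = 1 − 0.0036 = 0.9964.

0.9964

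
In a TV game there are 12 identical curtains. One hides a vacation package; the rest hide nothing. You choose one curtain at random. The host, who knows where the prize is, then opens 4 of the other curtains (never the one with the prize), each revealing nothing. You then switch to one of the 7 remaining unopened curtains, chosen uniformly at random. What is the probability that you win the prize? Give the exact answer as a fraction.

11/84

Your original curtain holds the prize with probability 1/12, so the other 11 collectively hold it with probability 11/12.
The host can always find 4 empty curtains to open, so the reveals don't change that 11/12; it is now spread over the 7 remaining unopened curtains.
P(win by switching) = (11/12) · (1/7) = 11/84.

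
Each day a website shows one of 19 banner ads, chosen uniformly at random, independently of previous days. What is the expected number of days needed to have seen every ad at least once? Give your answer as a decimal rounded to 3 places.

67.407

After i distinct types are collected, each trial gives a new one with probability (19−i)/19, so the expected wait for the next new type is 19/(19−i).
E = 19/19 + 19/18 + 19/17 + 19/16 + 19/15 + 19/14 + 19/13 + 19/12 + 19/11 + 19/10 + 19/9 + 19/8 + 19/7 + 19/6 + 19/5 + 19/4 + 19/3 + 19/2 + 19/1 = 275295799/4084080 ≈ 67.407.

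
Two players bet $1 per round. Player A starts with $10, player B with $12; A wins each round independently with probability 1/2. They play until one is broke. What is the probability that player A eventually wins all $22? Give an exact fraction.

With a fair step, P(i) = ½P(i−1) + ½P(i+1) with P(0)=0, P(22)=1 has the linear solution P(i) = i/22.
P(10) = 10/22 = 5/11.

5/11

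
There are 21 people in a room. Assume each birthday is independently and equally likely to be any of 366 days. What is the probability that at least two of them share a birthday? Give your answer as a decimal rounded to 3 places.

It's easier to compute the probability that all 21 are distinct.
P(all distinct) = 366/366 · 365/366 · ··· · 346/366 ≈ 0.557.
So the probability of at least one match is 1 − 0.557 = 0.443.

0.443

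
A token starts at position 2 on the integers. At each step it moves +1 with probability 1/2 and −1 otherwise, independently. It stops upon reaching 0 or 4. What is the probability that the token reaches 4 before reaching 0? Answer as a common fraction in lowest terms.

With a fair step, P(i) = ½P(i−1) + ½P(i+1) with P(0)=0, P(4)=1 has the linear solution P(i) = i/4.
P(2) = 2/4 = 1/2.

1/2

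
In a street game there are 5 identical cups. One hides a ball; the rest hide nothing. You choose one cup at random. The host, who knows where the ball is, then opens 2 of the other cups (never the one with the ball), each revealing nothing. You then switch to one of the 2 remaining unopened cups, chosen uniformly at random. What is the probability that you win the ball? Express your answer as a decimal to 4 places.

0.4000

Your original cup holds the ball with probability 1/5, so the other 4 collectively hold it with probability 4/5.
The host can always find 2 empty cups to open, so the reveals don't change that 4/5; it is now spread over the 2 remaining unopened cups.
P(win by switching) = (4/5) · (1/2) = 2/5 ≈ 0.4000.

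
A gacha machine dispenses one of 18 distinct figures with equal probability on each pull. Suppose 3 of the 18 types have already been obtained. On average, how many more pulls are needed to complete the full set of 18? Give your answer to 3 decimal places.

59.728

Starting from 3 distinct types, each trial gives a new one with probability (18−i)/18 when i types are held, so the wait for the next new type is 18/(18−i).
E = 18/15 + 18/14 + 18/13 + 18/12 + 18/11 + 18/10 + 18/9 + 18/8 + 18/7 + 18/6 + 18/5 + 18/4 + 18/3 + 18/2 + 18/1 = 1195757/20020 ≈ 59.728.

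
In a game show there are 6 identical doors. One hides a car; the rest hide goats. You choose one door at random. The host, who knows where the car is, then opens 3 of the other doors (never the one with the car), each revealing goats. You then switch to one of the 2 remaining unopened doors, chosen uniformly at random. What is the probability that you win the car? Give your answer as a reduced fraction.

5/12

Your original door holds the car with probability 1/6, so the other 5 collectively hold it with probability 5/6.
The host can always find 3 empty doors to open, so the reveals don't change that 5/6; it is now spread over the 2 remaining unopened doors.
P(win by switching) = (5/6) · (1/2) = 5/12.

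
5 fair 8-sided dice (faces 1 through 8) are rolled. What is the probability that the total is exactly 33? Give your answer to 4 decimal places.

There are 8^5 = 32768 equally likely outcomes.
The number of ordered 5-tuples from {1,…,8} summing to 33 is 330.
P(sum = 33) = 330/32768 = 165/16384 ≈ 0.0101.

0.0101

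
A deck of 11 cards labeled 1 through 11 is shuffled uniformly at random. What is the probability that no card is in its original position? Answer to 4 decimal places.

0.3679

This is the derangement probability: permutations of 11 with no fixed point.
D(11) = 11! · (1 − 1/1! + 1/2! − ··· + (−1)^11/11!) = 14684570.
P = 14684570/39916800 = 1468457/3991680 ≈ 0.3679.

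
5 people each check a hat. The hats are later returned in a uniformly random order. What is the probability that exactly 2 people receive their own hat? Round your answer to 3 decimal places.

0.167

Choose which 2 of the 5 are fixed: C(5,2) = 10 ways.
The remaining 3 must have no fixed point: D(3) = 2.
P = 10·2/120 = 1/6 ≈ 0.167.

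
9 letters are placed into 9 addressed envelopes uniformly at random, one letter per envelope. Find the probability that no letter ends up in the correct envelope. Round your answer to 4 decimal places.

This is the derangement probability: permutations of 9 with no fixed point.
D(9) = 9! · (1 − 1/1! + 1/2! − ··· + (−1)^9/9!) = 133496.
P = 133496/362880 = 16687/45360 ≈ 0.3679.

0.3679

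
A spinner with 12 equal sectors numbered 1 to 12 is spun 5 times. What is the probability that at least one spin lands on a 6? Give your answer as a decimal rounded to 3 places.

0.353

P(no spin lands on a 6) = (11/12)^5 ≈ 0.647.
P(at least one) = 1 − 0.647 = 0.353.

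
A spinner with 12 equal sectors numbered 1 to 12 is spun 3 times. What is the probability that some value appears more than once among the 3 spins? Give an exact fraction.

P(all 3 different) = 12/12 · 11/12 · ··· · 10/12 = 55/72.
P(at least two equal) = 1 − 55/72 = 17/72.

17/72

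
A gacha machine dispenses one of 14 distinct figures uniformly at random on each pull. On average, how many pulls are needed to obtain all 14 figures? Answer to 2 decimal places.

After i distinct types are collected, each trial gives a new one with probability (14−i)/14, so the expected wait for the next new type is 14/(14−i).
E = 14/14 + 14/13 + 14/12 + 14/11 + 14/10 + 14/9 + 14/8 + 14/7 + 14/6 + 14/5 + 14/4 + 14/3 + 14/2 + 14/1 = 1171733/25740 ≈ 45.52.

45.52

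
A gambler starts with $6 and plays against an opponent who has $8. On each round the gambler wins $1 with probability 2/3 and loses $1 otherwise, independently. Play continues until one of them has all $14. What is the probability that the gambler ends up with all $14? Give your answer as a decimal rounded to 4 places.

Let r = q/p = (1/3)/(2/3) = 1/2. The recurrence P(i) = p·P(i+1) + q·P(i−1) with P(0)=0, P(14)=1 gives P(i) = (1 − r^i)/(1 − r^14).
P(6) = (1 − (1/2)^6) / (1 − (1/2)^14) = 5376/5461 ≈ 0.9844.

0.9844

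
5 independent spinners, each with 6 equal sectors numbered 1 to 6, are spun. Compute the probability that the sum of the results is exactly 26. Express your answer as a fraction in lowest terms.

35/3888

There are 6^5 = 7776 equally likely outcomes.
The number of ordered 5-tuples from {1,…,6} summing to 26 is 70.
P(sum = 26) = 70/7776 = 35/3888.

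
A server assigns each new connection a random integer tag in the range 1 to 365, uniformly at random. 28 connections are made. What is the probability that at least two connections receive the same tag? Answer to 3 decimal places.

0.654

It's easier to compute the probability that all 28 are distinct.
P(all distinct) = 365/365 · 364/365 · ··· · 338/365 ≈ 0.346.
So the probability of at least one match is 1 − 0.346 = 0.654.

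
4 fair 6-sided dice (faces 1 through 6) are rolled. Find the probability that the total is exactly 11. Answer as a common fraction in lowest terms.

13/162

There are 6^4 = 1296 equally likely outcomes.
The number of ordered 4-tuples from {1,…,6} summing to 11 is 104.
P(sum = 11) = 104/1296 = 13/162.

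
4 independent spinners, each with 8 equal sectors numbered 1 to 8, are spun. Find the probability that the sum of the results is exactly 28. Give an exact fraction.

35/4096

There are 8^4 = 4096 equally likely outcomes.
The number of ordered 4-tuples from {1,…,8} summing to 28 is 35.
P(sum = 28) = 35/4096.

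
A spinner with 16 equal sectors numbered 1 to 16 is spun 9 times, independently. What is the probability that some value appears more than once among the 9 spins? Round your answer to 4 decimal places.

0.9396

P(all 9 different) = 16/16 · 15/16 · ··· · 8/16 ≈ 0.0604.
P(at least two equal) = 1 − 0.0604 = 0.9396.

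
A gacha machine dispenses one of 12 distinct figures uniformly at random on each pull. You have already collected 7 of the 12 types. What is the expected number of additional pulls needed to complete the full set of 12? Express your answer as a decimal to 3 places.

27.400

Starting from 7 distinct types, each trial gives a new one with probability (12−i)/12 when i types are held, so the wait for the next new type is 12/(12−i).
E = 12/5 + 12/4 + 12/3 + 12/2 + 12/1 = 137/5 ≈ 27.400.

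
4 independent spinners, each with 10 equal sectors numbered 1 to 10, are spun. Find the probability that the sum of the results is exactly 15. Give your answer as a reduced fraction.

There are 10^4 = 10000 equally likely outcomes.
The number of ordered 4-tuples from {1,…,10} summing to 15 is 348.
P(sum = 15) = 348/10000 = 87/2500.

87/2500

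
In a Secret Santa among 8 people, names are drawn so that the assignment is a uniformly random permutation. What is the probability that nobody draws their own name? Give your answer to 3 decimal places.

This is the derangement probability: permutations of 8 with no fixed point.
D(8) = 8! · (1 − 1/1! + 1/2! − ··· + (−1)^8/8!) = 14833.
P = 14833/40320 = 2119/5760 ≈ 0.368.

0.368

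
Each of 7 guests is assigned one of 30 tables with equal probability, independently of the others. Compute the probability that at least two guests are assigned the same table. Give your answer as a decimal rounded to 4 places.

0.5308

It's easier to compute the probability that all 7 are distinct.
P(all distinct) = 30/30 · 29/30 · ··· · 24/30 ≈ 0.4692.
So the probability of at least one match is 1 − 0.4692 = 0.5308.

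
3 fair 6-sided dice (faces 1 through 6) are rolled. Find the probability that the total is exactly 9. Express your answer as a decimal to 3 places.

There are 6^3 = 216 equally likely outcomes.
The number of ordered 3-tuples from {1,…,6} summing to 9 is 25.
P(sum = 9) = 25/216 ≈ 0.116.

0.116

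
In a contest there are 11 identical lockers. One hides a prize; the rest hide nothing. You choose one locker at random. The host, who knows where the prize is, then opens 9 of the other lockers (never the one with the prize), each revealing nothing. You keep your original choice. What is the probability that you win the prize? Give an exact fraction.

The host can always open 9 empty lockers regardless of your choice, so the reveals give no information about your original locker.
P(win by staying) = 1/11.

1/11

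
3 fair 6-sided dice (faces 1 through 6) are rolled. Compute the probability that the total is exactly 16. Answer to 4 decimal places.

There are 6^3 = 216 equally likely outcomes.
The number of ordered 3-tuples from {1,…,6} summing to 16 is 6.
P(sum = 16) = 6/216 = 1/36 ≈ 0.0278.

0.0278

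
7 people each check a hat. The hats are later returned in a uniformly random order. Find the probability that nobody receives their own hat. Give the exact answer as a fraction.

This is the derangement probability: permutations of 7 with no fixed point.
D(7) = 7! · (1 − 1/1! + 1/2! − ··· + (−1)^7/7!) = 1854.
P = 1854/5040 = 103/280.

103/280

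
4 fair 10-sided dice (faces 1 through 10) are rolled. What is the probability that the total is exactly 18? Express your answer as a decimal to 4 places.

0.0540

There are 10^4 = 10000 equally likely outcomes.
The number of ordered 4-tuples from {1,…,10} summing to 18 is 540.
P(sum = 18) = 540/10000 = 27/500 ≈ 0.0540.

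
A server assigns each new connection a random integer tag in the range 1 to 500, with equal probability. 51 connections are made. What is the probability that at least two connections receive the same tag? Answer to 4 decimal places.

0.9287

It's easier to compute the probability that all 51 are distinct.
P(all distinct) = 500/500 · 499/500 · ··· · 450/500 ≈ 0.0713.
So the probability of at least one match is 1 − 0.0713 = 0.9287.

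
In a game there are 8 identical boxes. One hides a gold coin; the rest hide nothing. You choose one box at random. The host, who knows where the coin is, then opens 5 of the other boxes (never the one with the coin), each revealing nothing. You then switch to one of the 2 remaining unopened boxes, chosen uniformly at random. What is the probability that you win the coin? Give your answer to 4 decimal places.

Your original box holds the coin with probability 1/8, so the other 7 collectively hold it with probability 7/8.
The host can always find 5 empty boxes to open, so the reveals don't change that 7/8; it is now spread over the 2 remaining unopened boxes.
P(win by switching) = (7/8) · (1/2) = 7/16 ≈ 0.4375.

0.4375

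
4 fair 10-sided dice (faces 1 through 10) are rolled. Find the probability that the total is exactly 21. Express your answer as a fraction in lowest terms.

33/500

There are 10^4 = 10000 equally likely outcomes.
The number of ordered 4-tuples from {1,…,10} summing to 21 is 660.
P(sum = 21) = 660/10000 = 33/500.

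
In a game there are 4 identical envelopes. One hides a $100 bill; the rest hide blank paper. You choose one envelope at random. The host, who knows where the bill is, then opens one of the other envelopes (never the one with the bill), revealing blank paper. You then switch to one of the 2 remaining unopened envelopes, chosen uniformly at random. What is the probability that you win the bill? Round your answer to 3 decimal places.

0.375

Your original envelope holds the bill with probability 1/4, so the other 3 collectively hold it with probability 3/4.
The host can always find an empty envelope to open, so this doesn't change that 3/4; it is now spread over the 2 remaining unopened envelopes.
P(win by switching) = (3/4) · (1/2) = 3/8 ≈ 0.375.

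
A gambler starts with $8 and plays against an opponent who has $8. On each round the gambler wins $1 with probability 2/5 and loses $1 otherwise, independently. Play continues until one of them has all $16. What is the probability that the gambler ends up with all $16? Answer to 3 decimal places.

Let r = q/p = (3/5)/(2/5) = 3/2. The recurrence P(i) = p·P(i+1) + q·P(i−1) with P(0)=0, P(16)=1 gives P(i) = (1 − r^i)/(1 − r^16).
P(8) = (1 − (3/2)^8) / (1 − (3/2)^16) = 256/6817 ≈ 0.038.

0.038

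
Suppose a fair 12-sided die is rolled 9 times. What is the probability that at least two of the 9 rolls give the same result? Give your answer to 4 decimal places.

P(all 9 different) = 12/12 · 11/12 · ··· · 4/12 ≈ 0.0155.
P(at least two equal) = 1 − 0.0155 = 0.9845.

0.9845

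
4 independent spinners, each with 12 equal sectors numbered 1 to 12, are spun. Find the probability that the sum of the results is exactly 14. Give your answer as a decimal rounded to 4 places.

There are 12^4 = 20736 equally likely outcomes.
The number of ordered 4-tuples from {1,…,12} summing to 14 is 286.
P(sum = 14) = 286/20736 = 143/10368 ≈ 0.0138.

0.0138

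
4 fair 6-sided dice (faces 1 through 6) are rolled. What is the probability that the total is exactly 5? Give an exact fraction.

1/324

There are 6^4 = 1296 equally likely outcomes.
The number of ordered 4-tuples from {1,…,6} summing to 5 is 4.
P(sum = 5) = 4/1296 = 1/324.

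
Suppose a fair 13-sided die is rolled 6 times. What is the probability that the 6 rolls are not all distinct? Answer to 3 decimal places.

0.744

P(all 6 different) = 13/13 · 12/13 · ··· · 8/13 ≈ 0.256.
P(at least two equal) = 1 − 0.256 = 0.744.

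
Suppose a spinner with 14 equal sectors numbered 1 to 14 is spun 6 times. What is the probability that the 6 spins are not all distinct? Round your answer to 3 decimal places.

P(all 6 different) = 14/14 · 13/14 · ··· · 9/14 ≈ 0.287.
P(at least two equal) = 1 − 0.287 = 0.713.

0.713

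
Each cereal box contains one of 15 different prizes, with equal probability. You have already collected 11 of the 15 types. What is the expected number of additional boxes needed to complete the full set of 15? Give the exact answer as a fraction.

125/4

Starting from 11 distinct types, each trial gives a new one with probability (15−i)/15 when i types are held, so the wait for the next new type is 15/(15−i).
E = 15/4 + 15/3 + 15/2 + 15/1 = 125/4.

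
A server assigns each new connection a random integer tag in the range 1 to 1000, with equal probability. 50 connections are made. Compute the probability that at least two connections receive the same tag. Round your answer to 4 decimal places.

0.7123

It's easier to compute the probability that all 50 are distinct.
P(all distinct) = 1000/1000 · 999/1000 · ··· · 951/1000 ≈ 0.2877.
So the probability of at least one match is 1 − 0.2877 = 0.7123.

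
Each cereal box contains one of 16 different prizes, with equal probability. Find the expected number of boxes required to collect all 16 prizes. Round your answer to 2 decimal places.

54.09

After i distinct types are collected, each trial gives a new one with probability (16−i)/16, so the expected wait for the next new type is 16/(16−i).
E = 16/16 + 16/15 + 16/14 + 16/13 + 16/12 + 16/11 + 16/10 + 16/9 + 16/8 + 16/7 + 16/6 + 16/5 + 16/4 + 16/3 + 16/2 + 16/1 = 2436559/45045 ≈ 54.09.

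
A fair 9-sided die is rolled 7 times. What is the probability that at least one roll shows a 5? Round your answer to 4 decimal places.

0.5615

P(no roll shows a 5) = (8/9)^7 ≈ 0.4385.
P(at least one) = 1 − 0.4385 = 0.5615.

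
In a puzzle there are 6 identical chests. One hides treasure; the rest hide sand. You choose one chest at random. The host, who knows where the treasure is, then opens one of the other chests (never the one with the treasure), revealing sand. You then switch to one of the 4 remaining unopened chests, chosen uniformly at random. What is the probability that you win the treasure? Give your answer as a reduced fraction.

5/24

Your original chest holds the treasure with probability 1/6, so the other 5 collectively hold it with probability 5/6.
The host can always find an empty chest to open, so this doesn't change that 5/6; it is now spread over the 4 remaining unopened chests.
P(win by switching) = (5/6) · (1/4) = 5/24.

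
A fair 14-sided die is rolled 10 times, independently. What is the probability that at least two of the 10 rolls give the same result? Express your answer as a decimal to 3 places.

P(all 10 different) = 14/14 · 13/14 · ··· · 5/14 ≈ 0.013.
P(at least two equal) = 1 − 0.013 = 0.987.

0.987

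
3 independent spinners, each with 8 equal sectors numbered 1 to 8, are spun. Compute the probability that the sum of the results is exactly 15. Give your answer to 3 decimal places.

There are 8^3 = 512 equally likely outcomes.
The number of ordered 3-tuples from {1,…,8} summing to 15 is 46.
P(sum = 15) = 46/512 = 23/256 ≈ 0.090.

0.090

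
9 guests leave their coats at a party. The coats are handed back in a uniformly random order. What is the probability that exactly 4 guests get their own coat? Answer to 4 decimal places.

Choose which 4 of the 9 are fixed: C(9,4) = 126 ways.
The remaining 5 must have no fixed point: D(5) = 44.
P = 126·44/362880 = 11/720 ≈ 0.0153.

0.0153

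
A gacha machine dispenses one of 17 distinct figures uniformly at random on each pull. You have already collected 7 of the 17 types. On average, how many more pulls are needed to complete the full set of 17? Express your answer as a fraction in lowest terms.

125477/2520

Starting from 7 distinct types, each trial gives a new one with probability (17−i)/17 when i types are held, so the wait for the next new type is 17/(17−i).
E = 17/10 + 17/9 + 17/8 + 17/7 + 17/6 + 17/5 + 17/4 + 17/3 + 17/2 + 17/1 = 125477/2520.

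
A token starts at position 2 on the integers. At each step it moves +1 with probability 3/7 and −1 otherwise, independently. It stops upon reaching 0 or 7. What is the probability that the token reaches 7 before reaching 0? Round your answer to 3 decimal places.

Let r = q/p = (4/7)/(3/7) = 4/3. The recurrence P(i) = p·P(i+1) + q·P(i−1) with P(0)=0, P(7)=1 gives P(i) = (1 − r^i)/(1 − r^7).
P(2) = (1 − (4/3)^2) / (1 − (4/3)^7) = 1701/14197 ≈ 0.120.

0.120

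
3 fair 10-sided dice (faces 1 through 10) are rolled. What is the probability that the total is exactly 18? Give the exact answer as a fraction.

73/1000

There are 10^3 = 1000 equally likely outcomes.
The number of ordered 3-tuples from {1,…,10} summing to 18 is 73.
P(sum = 18) = 73/1000.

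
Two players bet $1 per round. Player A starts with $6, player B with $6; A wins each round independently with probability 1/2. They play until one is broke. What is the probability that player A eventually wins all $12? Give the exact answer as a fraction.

1/2

With a fair step, P(i) = ½P(i−1) + ½P(i+1) with P(0)=0, P(12)=1 has the linear solution P(i) = i/12.
P(6) = 6/12 = 1/2.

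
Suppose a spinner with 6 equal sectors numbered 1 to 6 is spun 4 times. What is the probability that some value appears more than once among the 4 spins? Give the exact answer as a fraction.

13/18

P(all 4 different) = 6/6 · 5/6 · ··· · 3/6 = 5/18.
P(at least two equal) = 1 − 5/18 = 13/18.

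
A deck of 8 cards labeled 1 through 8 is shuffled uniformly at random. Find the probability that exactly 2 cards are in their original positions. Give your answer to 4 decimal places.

0.1840

Choose which 2 of the 8 are fixed: C(8,2) = 28 ways.
The remaining 6 must have no fixed point: D(6) = 265.
P = 28·265/40320 = 53/288 ≈ 0.1840.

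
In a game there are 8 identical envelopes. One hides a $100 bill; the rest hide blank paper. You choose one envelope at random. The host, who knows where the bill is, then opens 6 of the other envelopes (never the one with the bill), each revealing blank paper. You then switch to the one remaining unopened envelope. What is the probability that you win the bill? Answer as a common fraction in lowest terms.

Your original envelope holds the bill with probability 1/8, so the other 7 collectively hold it with probability 7/8.
The host can always find 6 empty envelopes to open, so the reveals don't change that 7/8; it is now spread over the 1 remaining unopened envelope.
P(win by switching) = (7/8) · (1/1) = 7/8.

7/8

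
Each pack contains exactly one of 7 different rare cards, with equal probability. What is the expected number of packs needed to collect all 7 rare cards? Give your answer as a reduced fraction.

363/20

After i distinct types are collected, each trial gives a new one with probability (7−i)/7, so the expected wait for the next new type is 7/(7−i).
E = 7/7 + 7/6 + 7/5 + 7/4 + 7/3 + 7/2 + 7/1 = 363/20.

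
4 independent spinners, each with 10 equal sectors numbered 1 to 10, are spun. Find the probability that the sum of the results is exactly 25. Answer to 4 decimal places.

0.0592

There are 10^4 = 10000 equally likely outcomes.
The number of ordered 4-tuples from {1,…,10} summing to 25 is 592.
P(sum = 25) = 592/10000 = 37/625 ≈ 0.0592.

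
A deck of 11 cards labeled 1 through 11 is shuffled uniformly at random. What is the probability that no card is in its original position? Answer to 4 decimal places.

0.3679

This is the derangement probability: permutations of 11 with no fixed point.
D(11) = 11! · (1 − 1/1! + 1/2! − ··· + (−1)^11/11!) = 14684570.
P = 14684570/39916800 = 1468457/3991680 ≈ 0.3679.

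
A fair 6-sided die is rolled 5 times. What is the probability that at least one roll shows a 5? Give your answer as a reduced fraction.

P(no roll shows a 5) = (5/6)^5 = 3125/7776.
P(at least one) = 1 − 3125/7776 = 4651/7776.

4651/7776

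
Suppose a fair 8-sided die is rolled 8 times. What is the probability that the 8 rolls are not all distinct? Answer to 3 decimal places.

0.998

P(all 8 different) = 8/8 · 7/8 · ··· · 1/8 ≈ 0.002.
P(at least two equal) = 1 − 0.002 = 0.998.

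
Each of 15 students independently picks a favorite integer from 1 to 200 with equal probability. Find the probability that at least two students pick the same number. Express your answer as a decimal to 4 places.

0.4162

It's easier to compute the probability that all 15 are distinct.
P(all distinct) = 200/200 · 199/200 · ··· · 186/200 ≈ 0.5838.
So the probability of at least one match is 1 − 0.5838 = 0.4162.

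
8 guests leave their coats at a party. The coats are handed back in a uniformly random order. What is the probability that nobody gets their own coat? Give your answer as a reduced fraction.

2119/5760

This is the derangement probability: permutations of 8 with no fixed point.
D(8) = 8! · (1 − 1/1! + 1/2! − ··· + (−1)^8/8!) = 14833.
P = 14833/40320 = 2119/5760.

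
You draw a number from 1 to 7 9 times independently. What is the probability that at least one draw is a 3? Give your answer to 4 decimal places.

0.7503

P(no draw is a 3) = (6/7)^9 ≈ 0.2497.
P(at least one) = 1 − 0.2497 = 0.7503.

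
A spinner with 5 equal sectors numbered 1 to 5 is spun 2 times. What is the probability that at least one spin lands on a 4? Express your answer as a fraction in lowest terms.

9/25

P(no spin lands on a 4) = (4/5)^2 = 16/25.
P(at least one) = 1 − 16/25 = 9/25.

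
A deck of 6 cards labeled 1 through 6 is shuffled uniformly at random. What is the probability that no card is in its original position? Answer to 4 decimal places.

0.3681

This is the derangement probability: permutations of 6 with no fixed point.
D(6) = 6! · (1 − 1/1! + 1/2! − ··· + (−1)^6/6!) = 265.
P = 265/720 = 53/144 ≈ 0.3681.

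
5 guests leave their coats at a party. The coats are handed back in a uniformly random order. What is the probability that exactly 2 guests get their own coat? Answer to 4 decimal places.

0.1667

Choose which 2 of the 5 are fixed: C(5,2) = 10 ways.
The remaining 3 must have no fixed point: D(3) = 2.
P = 10·2/120 = 1/6 ≈ 0.1667.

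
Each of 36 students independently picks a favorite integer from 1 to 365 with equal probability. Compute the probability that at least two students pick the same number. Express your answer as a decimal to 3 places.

It's easier to compute the probability that all 36 are distinct.
P(all distinct) = 365/365 · 364/365 · ··· · 330/365 ≈ 0.168.
So the probability of at least one match is 1 − 0.168 = 0.832.

0.832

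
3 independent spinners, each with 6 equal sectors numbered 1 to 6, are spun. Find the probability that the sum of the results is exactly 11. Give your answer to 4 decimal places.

0.1250

There are 6^3 = 216 equally likely outcomes.
The number of ordered 3-tuples from {1,…,6} summing to 11 is 27.
P(sum = 11) = 27/216 = 1/8 ≈ 0.1250.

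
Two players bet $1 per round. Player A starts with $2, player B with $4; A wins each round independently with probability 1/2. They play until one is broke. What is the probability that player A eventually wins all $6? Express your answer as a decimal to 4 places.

0.3333

With a fair step, P(i) = ½P(i−1) + ½P(i+1) with P(0)=0, P(6)=1 has the linear solution P(i) = i/6.
P(2) = 2/6 = 1/3 ≈ 0.3333.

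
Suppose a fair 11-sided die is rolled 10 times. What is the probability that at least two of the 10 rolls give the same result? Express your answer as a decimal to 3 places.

0.998

P(all 10 different) = 11/11 · 10/11 · ··· · 2/11 ≈ 0.002.
P(at least two equal) = 1 − 0.002 = 0.998.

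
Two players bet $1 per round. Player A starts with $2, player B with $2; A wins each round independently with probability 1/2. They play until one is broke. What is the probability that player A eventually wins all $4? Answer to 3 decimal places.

0.500

With a fair step, P(i) = ½P(i−1) + ½P(i+1) with P(0)=0, P(4)=1 has the linear solution P(i) = i/4.
P(2) = 2/4 = 1/2 ≈ 0.500.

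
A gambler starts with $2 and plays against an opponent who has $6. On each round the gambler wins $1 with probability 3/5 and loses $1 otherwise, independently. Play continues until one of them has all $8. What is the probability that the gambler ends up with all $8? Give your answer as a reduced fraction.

Let r = q/p = (2/5)/(3/5) = 2/3. The recurrence P(i) = p·P(i+1) + q·P(i−1) with P(0)=0, P(8)=1 gives P(i) = (1 − r^i)/(1 − r^8).
P(2) = (1 − (2/3)^2) / (1 − (2/3)^8) = 729/1261.

729/1261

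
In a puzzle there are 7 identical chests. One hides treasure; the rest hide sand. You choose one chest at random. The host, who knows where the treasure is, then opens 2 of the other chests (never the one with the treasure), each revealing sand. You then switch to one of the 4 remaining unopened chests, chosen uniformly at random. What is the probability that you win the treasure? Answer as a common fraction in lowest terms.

Your original chest holds the treasure with probability 1/7, so the other 6 collectively hold it with probability 6/7.
The host can always find 2 empty chests to open, so the reveals don't change that 6/7; it is now spread over the 4 remaining unopened chests.
P(win by switching) = (6/7) · (1/4) = 3/14.

3/14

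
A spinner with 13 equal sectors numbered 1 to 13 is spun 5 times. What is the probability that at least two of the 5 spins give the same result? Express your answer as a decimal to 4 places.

0.5840

P(all 5 different) = 13/13 · 12/13 · ··· · 9/13 ≈ 0.4160.
P(at least two equal) = 1 − 0.4160 = 0.5840.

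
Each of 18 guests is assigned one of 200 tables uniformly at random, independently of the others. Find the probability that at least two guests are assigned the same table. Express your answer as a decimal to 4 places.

It's easier to compute the probability that all 18 are distinct.
P(all distinct) = 200/200 · 199/200 · ··· · 183/200 ≈ 0.4546.
So the probability of at least one match is 1 − 0.4546 = 0.5454.

0.5454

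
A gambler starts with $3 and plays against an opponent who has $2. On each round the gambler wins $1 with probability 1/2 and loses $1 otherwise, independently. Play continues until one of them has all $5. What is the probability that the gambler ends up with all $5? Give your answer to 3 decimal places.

0.600

With a fair step, P(i) = ½P(i−1) + ½P(i+1) with P(0)=0, P(5)=1 has the linear solution P(i) = i/5.
P(3) = 3/5 ≈ 0.600.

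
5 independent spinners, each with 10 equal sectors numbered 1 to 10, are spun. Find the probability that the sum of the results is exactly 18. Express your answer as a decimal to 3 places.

0.022

There are 10^5 = 100000 equally likely outcomes.
The number of ordered 5-tuples from {1,…,10} summing to 18 is 2205.
P(sum = 18) = 2205/100000 = 441/20000 ≈ 0.022.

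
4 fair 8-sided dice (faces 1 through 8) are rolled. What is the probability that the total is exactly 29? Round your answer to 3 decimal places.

0.005

There are 8^4 = 4096 equally likely outcomes.
The number of ordered 4-tuples from {1,…,8} summing to 29 is 20.
P(sum = 29) = 20/4096 = 5/1024 ≈ 0.005.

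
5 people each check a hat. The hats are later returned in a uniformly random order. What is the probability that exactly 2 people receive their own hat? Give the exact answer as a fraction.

1/6

Choose which 2 of the 5 are fixed: C(5,2) = 10 ways.
The remaining 3 must have no fixed point: D(3) = 2.
P = 10·2/120 = 1/6.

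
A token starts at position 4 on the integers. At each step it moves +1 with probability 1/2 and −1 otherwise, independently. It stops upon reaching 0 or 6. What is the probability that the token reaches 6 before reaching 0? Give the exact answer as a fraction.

2/3

With a fair step, P(i) = ½P(i−1) + ½P(i+1) with P(0)=0, P(6)=1 has the linear solution P(i) = i/6.
P(4) = 4/6 = 2/3.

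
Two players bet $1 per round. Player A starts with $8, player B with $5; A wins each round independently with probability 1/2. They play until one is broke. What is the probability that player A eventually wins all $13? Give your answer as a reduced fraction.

8/13

With a fair step, P(i) = ½P(i−1) + ½P(i+1) with P(0)=0, P(13)=1 has the linear solution P(i) = i/13.
P(8) = 8/13.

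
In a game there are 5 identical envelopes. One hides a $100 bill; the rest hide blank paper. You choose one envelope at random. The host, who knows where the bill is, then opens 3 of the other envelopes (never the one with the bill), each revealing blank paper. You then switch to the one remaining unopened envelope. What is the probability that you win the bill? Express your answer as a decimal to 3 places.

0.800

Your original envelope holds the bill with probability 1/5, so the other 4 collectively hold it with probability 4/5.
The host can always find 3 empty envelopes to open, so the reveals don't change that 4/5; it is now spread over the 1 remaining unopened envelope.
P(win by switching) = (4/5) · (1/1) = 4/5 ≈ 0.800.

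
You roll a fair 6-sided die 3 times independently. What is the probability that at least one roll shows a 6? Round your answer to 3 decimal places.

P(no roll shows a 6) = (5/6)^3 ≈ 0.579.
P(at least one) = 1 − 0.579 = 0.421.

0.421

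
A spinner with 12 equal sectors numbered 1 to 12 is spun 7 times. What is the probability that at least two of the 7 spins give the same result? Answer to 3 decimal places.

P(all 7 different) = 12/12 · 11/12 · ··· · 6/12 ≈ 0.111.
P(at least two equal) = 1 − 0.111 = 0.889.

0.889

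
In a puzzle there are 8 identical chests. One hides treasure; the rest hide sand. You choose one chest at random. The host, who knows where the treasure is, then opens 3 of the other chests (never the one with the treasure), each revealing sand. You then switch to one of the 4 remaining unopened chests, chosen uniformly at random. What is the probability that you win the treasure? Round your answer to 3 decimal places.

0.219

Your original chest holds the treasure with probability 1/8, so the other 7 collectively hold it with probability 7/8.
The host can always find 3 empty chests to open, so the reveals don't change that 7/8; it is now spread over the 4 remaining unopened chests.
P(win by switching) = (7/8) · (1/4) = 7/32 ≈ 0.219.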